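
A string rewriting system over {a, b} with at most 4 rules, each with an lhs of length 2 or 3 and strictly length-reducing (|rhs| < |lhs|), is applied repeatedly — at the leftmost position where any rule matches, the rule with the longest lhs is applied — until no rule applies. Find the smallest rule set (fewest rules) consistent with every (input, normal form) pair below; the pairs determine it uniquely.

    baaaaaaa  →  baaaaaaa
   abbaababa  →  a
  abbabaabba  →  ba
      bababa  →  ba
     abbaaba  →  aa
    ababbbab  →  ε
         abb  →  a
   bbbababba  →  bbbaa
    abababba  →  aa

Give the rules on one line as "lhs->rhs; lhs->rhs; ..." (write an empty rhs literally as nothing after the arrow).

  | baaaaaaa
  | abbaababa => aaababa => aaba => a
  | abbabaabba => aabaabba => aabba => ba
  | bababa => baba => ba

aab->; ab->; abb->a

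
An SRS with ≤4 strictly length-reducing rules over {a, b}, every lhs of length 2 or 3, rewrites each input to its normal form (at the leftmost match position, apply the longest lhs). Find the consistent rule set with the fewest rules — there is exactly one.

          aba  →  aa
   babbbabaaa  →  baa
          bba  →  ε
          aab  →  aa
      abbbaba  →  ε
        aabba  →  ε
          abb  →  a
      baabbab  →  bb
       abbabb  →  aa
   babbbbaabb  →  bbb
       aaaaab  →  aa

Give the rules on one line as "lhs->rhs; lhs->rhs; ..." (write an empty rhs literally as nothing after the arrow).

  | aba => aa
  | babbbabaaa => babbabaaa => bababaaa => baabaaa => baaaaa => baa
  | bba => ε
  | aab => aa

aaa->; ab->a; bba->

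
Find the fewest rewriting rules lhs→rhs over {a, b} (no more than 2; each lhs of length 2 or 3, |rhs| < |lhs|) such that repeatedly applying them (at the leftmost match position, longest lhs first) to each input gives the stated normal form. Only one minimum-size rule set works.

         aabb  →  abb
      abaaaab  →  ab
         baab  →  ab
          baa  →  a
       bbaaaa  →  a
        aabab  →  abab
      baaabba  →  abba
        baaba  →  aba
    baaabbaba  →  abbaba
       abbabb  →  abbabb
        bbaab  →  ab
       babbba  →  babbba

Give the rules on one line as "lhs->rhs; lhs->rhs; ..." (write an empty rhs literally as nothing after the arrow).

  | aabb => abb
  | abaaaab => aaaaab => aaaab => aaab => aab => ab
  | baab => aab => ab
  | baa => aa => a

aa->a; baa->aa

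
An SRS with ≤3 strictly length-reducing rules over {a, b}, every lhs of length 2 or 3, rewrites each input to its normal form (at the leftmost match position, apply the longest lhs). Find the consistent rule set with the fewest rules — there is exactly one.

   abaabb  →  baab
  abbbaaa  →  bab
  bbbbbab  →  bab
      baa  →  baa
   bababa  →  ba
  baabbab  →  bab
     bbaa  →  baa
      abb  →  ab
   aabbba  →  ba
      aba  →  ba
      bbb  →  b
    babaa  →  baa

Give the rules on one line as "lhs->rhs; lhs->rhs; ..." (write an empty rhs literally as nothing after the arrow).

  | abaabb => baabb => baab
  | abbbaaa => abbaaa => abaaa => baaa => bab
  | bbbbbab => bbbbab => bbbab => bbab => bab
  | baa

aaa->ab; aba->ba; bb->b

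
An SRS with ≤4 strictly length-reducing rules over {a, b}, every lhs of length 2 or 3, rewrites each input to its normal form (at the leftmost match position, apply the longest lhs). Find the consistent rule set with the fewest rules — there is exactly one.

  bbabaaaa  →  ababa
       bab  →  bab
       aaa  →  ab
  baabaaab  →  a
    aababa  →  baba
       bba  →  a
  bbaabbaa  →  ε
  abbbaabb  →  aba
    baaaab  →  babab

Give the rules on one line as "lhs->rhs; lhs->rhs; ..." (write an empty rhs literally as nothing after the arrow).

aa->; aaa->ab; bb->; bbb->a

  | bbabaaaa => abaaaa => ababa
  | bab
  | aaa => ab
  | baabaaab => bbaaab => aaab => abb => a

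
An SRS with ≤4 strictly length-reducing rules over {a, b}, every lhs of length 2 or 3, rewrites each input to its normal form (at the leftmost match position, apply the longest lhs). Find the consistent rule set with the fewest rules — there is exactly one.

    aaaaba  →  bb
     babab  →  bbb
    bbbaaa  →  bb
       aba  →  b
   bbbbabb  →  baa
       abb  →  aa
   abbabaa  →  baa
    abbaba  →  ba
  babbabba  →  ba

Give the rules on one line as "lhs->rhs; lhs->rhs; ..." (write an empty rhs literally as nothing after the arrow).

aaa->b; aba->b; abb->aa; bba->ba

  | aaaaba => baba => bb
  | babab => bbb
  | bbbaaa => bbaaa => baaa => bb
  | aba => b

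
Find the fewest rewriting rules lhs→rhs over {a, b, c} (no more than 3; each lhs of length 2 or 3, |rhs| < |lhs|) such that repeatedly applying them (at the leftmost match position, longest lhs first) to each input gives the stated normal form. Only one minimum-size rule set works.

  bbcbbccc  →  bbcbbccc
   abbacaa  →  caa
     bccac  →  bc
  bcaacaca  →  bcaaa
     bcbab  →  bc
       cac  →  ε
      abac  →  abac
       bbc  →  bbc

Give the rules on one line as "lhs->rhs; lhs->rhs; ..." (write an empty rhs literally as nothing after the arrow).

abb->cc; bab->; cac->

  | bbcbbccc
  | abbacaa => ccacaa => caa
  | bccac => bc
  | bcaacaca => bcaaa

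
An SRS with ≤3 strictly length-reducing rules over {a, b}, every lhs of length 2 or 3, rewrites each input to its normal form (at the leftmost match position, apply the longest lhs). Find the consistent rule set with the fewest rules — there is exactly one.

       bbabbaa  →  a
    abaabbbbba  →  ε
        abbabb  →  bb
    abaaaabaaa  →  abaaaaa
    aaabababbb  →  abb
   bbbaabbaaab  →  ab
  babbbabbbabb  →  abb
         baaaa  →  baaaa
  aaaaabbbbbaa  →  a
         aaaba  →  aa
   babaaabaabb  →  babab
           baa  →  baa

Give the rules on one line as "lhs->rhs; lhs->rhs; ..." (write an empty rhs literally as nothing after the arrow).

aab->; bba->ab; bbb->bb

  | bbabbaa => abbbaa => abbaa => aaba => a
  | abaabbbbba => abbbbba => abbbba => abbba => abba => aab => ε
  | abbabb => aabbb => bb
  | abaaaabaaa => abaaaaa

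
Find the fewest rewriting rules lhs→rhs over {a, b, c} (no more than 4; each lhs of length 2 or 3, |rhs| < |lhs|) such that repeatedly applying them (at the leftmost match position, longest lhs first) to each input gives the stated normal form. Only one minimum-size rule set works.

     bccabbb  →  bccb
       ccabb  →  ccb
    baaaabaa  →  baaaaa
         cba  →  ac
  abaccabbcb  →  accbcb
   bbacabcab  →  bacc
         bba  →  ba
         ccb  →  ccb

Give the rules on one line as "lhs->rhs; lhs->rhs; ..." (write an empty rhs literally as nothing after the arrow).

ab->; bb->b; cba->ac

  | bccabbb => bccbb => bccb
  | ccabb => ccb
  | baaaabaa => baaaaa
  | cba => ac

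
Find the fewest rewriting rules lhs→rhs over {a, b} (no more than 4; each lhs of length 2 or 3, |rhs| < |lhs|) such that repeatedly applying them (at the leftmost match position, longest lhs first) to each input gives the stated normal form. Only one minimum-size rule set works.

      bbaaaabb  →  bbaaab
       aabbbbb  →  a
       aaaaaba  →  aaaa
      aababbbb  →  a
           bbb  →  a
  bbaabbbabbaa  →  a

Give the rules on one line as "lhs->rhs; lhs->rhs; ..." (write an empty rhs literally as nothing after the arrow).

  | bbaaaabb => bbaaab
  | aabbbbb => abbbb => bbb => a
  | aaaaaba => aaaa
  | aababbbb => abbbb => bbb => a

aba->; abb->b; bbb->a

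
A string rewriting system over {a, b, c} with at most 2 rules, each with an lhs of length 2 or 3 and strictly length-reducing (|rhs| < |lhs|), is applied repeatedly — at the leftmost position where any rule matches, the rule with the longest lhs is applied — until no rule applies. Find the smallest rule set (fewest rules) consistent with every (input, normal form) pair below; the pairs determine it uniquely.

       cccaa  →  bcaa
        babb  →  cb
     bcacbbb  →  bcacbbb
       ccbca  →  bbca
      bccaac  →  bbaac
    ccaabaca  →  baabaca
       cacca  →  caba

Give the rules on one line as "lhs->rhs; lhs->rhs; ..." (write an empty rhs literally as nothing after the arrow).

  | cccaa => bcaa
  | babb => cb
  | bcacbbb
  | ccbca => bbca

bab->c; cc->b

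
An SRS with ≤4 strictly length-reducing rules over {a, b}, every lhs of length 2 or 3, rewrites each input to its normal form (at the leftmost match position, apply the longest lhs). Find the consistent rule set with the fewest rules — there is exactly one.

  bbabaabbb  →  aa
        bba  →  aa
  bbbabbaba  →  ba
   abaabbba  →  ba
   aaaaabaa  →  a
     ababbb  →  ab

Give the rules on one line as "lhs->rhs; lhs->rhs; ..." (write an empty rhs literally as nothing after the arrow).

  | bbabaabbb => aabaabbb => baabbb => bbbb => abb => aa
  | bba => aa
  | bbbabbaba => ababbaba => bbaba => aaba => ba
  | abaabbba => abbba => aaba => ba

aab->b; aba->; bb->a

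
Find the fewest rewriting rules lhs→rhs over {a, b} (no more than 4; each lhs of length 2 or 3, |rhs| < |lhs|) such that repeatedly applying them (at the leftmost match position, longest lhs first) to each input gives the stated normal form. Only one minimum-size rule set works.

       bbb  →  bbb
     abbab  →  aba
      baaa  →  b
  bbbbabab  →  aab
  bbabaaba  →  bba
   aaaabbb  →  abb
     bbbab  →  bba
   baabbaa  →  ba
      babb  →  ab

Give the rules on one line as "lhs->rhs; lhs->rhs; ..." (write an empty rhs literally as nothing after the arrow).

aaa->b; baa->aa; bab->a

  | bbb
  | abbab => aba
  | baaa => aaa => b
  | bbbbabab => bbbaab => bbaab => baab => aab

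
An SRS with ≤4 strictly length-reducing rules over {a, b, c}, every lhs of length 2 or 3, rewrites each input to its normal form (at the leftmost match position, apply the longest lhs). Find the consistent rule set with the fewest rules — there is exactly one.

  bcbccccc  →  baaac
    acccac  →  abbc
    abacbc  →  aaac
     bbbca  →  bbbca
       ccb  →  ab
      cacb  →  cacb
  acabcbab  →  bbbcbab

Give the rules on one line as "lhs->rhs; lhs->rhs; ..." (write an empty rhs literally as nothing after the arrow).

aba->aa; aca->bb; cbc->ac; cc->a

  | bcbccccc => baccccc => baaccc => baaac
  | acccac => aacac => abbc
  | abacbc => aacbc => aaac
  | bbbca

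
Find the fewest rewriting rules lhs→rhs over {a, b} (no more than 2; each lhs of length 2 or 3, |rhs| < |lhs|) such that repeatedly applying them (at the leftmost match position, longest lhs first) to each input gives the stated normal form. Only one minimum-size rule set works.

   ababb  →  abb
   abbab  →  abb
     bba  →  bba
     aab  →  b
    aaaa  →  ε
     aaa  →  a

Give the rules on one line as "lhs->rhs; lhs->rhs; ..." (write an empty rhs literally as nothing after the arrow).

  | ababb => abb
  | abbab => abb
  | bba
  | aab => b

aa->; bab->b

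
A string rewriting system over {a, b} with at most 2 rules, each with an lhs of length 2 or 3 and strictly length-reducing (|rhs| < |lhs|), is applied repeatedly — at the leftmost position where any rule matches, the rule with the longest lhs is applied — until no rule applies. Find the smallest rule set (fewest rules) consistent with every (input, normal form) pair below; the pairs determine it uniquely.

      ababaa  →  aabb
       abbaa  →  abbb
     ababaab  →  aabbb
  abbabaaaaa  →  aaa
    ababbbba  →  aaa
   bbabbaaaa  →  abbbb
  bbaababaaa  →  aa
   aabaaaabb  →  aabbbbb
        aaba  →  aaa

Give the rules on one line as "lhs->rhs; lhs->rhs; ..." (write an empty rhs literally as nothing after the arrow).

  | ababaa => aabaa => aabb
  | abbaa => abbb
  | ababaab => aabaab => aabbb
  | abbabaaaaa => ababaaaaa => aabaaaaa => aabbaaa => aabbba => aabba => aaba => aaa

ba->a; baa->bb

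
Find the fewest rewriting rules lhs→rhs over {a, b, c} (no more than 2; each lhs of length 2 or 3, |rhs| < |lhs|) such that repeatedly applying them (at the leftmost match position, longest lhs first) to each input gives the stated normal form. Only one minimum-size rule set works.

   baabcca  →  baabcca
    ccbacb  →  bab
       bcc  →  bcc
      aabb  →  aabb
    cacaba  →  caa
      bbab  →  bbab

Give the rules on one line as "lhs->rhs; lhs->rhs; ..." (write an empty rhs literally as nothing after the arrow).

  | baabcca
  | ccbacb => cbacb => bacb => bab
  | bcc
  | aabb

cab->; cb->b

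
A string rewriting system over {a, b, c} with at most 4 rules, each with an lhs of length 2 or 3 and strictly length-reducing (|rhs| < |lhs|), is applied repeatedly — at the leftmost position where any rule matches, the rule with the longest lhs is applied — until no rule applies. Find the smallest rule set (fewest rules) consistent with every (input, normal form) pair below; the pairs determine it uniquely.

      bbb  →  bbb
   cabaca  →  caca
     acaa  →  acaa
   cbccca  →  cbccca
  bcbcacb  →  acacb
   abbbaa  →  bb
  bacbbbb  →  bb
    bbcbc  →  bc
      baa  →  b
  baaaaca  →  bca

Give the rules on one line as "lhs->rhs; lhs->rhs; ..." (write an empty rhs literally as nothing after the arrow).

  | bbb
  | cabaca => caca
  | acaa
  | cbccca

ab->; ba->b; bcb->a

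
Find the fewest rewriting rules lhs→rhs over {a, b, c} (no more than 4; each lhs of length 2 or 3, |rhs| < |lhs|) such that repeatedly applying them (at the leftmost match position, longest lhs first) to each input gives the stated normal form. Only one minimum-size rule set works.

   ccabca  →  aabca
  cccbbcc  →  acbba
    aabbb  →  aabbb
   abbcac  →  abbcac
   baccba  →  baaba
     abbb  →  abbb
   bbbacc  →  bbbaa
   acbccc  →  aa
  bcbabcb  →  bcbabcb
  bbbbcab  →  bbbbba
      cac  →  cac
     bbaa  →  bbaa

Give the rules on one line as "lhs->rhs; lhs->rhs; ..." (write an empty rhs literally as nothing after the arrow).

cab->ba; cbc->; cc->a

  | ccabca => aabca
  | cccbbcc => acbbcc => acbba
  | aabbb
  | abbcac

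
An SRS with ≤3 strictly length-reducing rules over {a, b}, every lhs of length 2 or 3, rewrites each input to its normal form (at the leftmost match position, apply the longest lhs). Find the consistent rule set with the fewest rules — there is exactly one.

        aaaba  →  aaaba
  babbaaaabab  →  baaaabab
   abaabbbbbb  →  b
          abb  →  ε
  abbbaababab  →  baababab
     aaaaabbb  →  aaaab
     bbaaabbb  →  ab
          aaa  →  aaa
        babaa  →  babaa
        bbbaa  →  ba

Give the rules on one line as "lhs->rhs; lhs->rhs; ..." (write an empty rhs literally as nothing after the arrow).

abb->; bba->

  | aaaba
  | babbaaaabab => baaaabab
  | abaabbbbbb => ababbbb => abbb => b
  | abb => ε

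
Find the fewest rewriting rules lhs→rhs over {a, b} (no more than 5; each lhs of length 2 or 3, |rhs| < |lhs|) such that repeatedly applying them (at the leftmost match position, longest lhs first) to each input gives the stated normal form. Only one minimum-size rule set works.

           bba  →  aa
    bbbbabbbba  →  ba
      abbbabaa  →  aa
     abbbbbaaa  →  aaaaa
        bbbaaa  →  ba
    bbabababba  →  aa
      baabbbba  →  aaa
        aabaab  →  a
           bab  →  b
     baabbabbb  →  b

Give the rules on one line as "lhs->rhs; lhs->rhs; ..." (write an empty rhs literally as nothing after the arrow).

  | bba => aa
  | bbbbabbbba => bbaabbbba => aaabbbba => aabbba => abba => ba
  | abbbabaa => bbabaa => aabaa => aa
  | abbbbbaaa => bbbbaaa => bbaaaa => aaaaa

ab->; aba->; baa->ba; bba->aa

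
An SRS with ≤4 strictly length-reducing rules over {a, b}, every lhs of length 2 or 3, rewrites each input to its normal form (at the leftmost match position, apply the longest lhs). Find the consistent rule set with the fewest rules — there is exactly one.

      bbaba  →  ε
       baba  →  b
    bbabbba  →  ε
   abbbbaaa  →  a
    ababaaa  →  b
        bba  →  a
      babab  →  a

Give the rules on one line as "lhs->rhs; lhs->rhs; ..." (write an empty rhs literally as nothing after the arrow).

  | bbaba => aaba => aba => ε
  | baba => b
  | bbabbba => aabbba => abbba => aaba => aba => ε
  | abbbbaaa => aabbaaa => abbaaa => aaaaa => aa => a

aa->a; aaa->; aba->; bb->a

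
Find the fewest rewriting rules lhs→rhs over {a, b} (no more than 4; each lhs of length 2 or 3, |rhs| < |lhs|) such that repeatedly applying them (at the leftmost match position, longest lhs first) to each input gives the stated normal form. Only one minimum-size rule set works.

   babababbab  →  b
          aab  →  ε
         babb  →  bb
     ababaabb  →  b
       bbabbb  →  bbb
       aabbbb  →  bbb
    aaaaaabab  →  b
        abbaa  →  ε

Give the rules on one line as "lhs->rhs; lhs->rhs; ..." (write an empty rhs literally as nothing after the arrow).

aa->; aab->; ab->b; ba->a

  | babababbab => abababbab => bababbab => ababbab => babbab => abbab => bbab => bab => ab => b
  | aab => ε
  | babb => abb => bb
  | ababaabb => babaabb => abaabb => baabb => aabb => b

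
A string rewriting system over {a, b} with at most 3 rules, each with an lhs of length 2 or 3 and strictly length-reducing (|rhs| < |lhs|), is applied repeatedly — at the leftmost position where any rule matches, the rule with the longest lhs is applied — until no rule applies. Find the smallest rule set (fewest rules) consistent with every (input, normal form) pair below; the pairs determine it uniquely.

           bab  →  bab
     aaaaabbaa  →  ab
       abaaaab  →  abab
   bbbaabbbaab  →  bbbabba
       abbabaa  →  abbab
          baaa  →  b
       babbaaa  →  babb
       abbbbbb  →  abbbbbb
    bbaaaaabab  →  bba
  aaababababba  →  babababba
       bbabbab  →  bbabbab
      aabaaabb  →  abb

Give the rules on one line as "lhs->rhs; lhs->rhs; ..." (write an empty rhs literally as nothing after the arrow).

  | bab
  | aaaaabbaa => aabbaa => abaa => ab
  | abaaaab => abab
  | bbbaabbbaab => bbbabbaab => bbbabba

aa->; aaa->; aab->a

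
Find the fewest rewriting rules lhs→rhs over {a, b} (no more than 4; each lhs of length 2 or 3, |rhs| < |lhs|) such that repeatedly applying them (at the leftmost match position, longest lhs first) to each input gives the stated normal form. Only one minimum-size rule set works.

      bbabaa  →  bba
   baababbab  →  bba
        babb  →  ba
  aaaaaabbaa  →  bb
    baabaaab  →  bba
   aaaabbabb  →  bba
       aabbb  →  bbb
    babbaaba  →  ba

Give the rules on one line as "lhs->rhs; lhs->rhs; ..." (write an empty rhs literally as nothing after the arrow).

aa->; ab->a; aba->ab

  | bbabaa => bbaba => bbab => bba
  | baababbab => bbabbab => bbabab => bbabb => bbab => bba
  | babb => bab => ba
  | aaaaaabbaa => aaaabbaa => aabbaa => bbaa => bb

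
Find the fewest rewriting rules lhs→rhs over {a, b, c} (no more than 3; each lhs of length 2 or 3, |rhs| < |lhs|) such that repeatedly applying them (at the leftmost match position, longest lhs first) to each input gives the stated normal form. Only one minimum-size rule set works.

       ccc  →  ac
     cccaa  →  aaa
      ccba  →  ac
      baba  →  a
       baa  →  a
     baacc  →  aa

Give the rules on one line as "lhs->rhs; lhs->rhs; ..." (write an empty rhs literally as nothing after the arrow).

ba->c; ca->a; cc->a

  | ccc => ac
  | cccaa => acaa => aaa
  | ccba => aba => ac
  | baba => cba => cc => a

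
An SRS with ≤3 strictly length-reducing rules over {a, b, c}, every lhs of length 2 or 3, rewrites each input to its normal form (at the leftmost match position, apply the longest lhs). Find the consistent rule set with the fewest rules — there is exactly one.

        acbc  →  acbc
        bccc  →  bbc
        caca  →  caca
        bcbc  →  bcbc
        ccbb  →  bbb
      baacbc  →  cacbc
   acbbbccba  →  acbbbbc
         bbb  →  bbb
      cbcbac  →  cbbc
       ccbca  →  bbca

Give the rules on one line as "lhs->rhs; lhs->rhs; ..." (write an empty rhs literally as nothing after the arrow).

  | acbc
  | bccc => bbc
  | caca
  | bcbc

ba->c; cc->b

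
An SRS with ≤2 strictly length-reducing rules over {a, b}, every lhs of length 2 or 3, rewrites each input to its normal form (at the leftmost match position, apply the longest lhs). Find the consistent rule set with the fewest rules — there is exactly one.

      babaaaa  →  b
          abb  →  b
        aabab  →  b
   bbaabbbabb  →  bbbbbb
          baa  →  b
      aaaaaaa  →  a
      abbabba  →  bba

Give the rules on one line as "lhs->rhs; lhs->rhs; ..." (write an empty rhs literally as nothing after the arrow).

aa->; ab->

  | babaaaa => baaaa => baa => b
  | abb => b
  | aabab => bab => b
  | bbaabbbabb => bbbbbabb => bbbbbb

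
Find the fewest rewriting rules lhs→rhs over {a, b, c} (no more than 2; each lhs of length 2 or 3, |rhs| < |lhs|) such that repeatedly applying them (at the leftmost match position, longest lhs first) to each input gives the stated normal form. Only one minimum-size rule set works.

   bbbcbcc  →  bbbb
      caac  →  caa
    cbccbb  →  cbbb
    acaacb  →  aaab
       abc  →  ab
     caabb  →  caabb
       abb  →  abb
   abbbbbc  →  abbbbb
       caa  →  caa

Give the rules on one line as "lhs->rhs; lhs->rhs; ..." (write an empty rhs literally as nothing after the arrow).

ac->a; bc->b

  | bbbcbcc => bbbbcc => bbbbc => bbbb
  | caac => caa
  | cbccbb => cbcbb => cbbb
  | acaacb => aaacb => aaab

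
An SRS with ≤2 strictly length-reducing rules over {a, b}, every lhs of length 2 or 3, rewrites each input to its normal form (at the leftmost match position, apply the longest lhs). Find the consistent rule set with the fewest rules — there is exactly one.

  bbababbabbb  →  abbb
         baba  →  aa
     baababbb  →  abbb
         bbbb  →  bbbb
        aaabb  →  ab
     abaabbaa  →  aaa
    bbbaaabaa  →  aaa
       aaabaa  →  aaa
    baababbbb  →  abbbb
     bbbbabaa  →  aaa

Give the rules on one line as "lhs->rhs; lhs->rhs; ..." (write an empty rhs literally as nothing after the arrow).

aab->; ba->a

  | bbababbabbb => bababbabbb => ababbabbb => aabbabbb => babbb => abbb
  | baba => aba => aa
  | baababbb => aababbb => abbb
  | bbbb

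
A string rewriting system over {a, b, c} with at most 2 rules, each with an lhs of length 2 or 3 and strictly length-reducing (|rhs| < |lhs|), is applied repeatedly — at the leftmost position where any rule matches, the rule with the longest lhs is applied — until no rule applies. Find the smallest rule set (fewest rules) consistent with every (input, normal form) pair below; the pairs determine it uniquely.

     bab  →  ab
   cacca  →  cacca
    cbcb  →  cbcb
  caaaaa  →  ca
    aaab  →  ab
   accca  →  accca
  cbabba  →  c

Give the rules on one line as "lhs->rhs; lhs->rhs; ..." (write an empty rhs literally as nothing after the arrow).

aa->; ba->a

  | bab => ab
  | cacca
  | cbcb
  | caaaaa => caaa => ca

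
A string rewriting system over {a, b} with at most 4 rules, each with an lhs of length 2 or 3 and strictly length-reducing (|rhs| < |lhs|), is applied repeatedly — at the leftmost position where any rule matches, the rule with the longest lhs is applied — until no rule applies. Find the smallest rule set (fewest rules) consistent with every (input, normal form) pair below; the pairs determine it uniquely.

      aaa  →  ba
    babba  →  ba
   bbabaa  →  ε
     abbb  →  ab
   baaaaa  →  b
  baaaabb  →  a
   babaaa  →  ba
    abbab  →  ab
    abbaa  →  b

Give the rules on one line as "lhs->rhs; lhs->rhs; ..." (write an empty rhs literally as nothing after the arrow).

aa->b; bb->; bba->

  | aaa => ba
  | babba => ba
  | bbabaa => baa => bb => ε
  | abbb => ab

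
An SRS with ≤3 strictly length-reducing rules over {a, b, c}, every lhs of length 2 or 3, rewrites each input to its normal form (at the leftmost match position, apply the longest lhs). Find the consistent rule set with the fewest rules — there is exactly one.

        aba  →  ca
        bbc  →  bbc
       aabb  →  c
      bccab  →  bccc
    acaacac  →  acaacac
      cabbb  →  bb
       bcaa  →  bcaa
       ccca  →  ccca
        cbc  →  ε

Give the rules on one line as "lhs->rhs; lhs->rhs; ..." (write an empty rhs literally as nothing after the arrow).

  | aba => ca
  | bbc
  | aabb => acb => ab => c
  | bccab => bccc

ab->c; cb->b; cbc->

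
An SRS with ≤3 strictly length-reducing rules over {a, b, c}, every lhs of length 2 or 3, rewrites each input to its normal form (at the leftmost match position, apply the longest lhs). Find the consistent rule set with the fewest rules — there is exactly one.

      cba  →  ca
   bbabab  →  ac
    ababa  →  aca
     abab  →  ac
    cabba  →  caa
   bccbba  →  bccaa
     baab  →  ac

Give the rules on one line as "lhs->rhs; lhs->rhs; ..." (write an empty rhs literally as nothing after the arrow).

  | cba => ca
  | bbabab => babab => abab => aab => ac
  | ababa => aaba => aca
  | abab => aab => ac

aab->ac; ba->a; cbb->ca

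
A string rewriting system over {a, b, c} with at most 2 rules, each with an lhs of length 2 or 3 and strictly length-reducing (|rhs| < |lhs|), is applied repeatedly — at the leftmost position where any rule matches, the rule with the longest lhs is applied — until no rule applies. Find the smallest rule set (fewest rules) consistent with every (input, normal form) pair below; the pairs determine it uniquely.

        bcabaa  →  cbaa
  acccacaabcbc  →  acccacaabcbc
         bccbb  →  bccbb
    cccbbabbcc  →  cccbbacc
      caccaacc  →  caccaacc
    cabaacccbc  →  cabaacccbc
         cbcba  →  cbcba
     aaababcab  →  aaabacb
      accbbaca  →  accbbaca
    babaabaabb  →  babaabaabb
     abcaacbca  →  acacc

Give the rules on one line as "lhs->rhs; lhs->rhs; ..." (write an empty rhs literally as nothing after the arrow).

bbc->c; bca->c

  | bcabaa => cbaa
  | acccacaabcbc
  | bccbb
  | cccbbabbcc => cccbbacc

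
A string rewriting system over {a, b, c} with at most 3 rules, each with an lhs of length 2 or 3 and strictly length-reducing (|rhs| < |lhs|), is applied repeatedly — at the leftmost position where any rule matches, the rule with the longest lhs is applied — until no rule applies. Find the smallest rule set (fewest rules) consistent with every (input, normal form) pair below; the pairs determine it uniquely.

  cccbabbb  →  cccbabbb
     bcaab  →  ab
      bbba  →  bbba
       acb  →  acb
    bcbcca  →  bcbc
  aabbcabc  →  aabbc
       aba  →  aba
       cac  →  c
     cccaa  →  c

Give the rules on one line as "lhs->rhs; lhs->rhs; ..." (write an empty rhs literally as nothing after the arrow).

bca->; ca->

  | cccbabbb
  | bcaab => ab
  | bbba
  | acb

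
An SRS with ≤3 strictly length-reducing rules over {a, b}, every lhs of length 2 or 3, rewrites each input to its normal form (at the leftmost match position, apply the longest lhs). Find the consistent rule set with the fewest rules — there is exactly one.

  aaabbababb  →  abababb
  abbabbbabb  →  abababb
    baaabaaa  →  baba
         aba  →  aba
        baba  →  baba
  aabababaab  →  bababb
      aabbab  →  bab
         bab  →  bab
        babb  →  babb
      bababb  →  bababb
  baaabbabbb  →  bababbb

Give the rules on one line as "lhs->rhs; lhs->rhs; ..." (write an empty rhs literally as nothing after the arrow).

aa->; bba->ba

  | aaabbababb => abbababb => abababb
  | abbabbbabb => ababbbabb => ababbabb => abababb
  | baaabaaa => babaaa => baba
  | aba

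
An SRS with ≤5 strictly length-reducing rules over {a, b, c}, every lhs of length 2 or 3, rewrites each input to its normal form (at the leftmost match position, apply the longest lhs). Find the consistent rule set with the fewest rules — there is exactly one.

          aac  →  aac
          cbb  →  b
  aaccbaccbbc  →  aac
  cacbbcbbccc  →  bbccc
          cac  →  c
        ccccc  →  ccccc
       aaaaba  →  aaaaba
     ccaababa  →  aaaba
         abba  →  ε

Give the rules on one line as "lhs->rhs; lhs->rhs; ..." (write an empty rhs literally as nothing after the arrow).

  | aac
  | cbb => b
  | aaccbaccbbc => aacaccbbc => aaccbbc => aacbc => aac
  | cacbbcbbccc => cbbcbbccc => bcbbccc => bbccc

abb->c; ca->; cab->aa; cb->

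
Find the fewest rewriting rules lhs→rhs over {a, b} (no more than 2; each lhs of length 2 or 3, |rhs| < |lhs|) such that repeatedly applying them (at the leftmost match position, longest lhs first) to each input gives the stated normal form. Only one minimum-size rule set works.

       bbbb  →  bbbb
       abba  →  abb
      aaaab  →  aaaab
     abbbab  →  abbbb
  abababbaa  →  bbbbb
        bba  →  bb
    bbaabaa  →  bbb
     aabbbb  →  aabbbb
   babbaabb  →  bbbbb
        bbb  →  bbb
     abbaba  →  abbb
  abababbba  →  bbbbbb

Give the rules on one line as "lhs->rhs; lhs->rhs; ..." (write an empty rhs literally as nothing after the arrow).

aba->bb; ba->b

  | bbbb
  | abba => abb
  | aaaab
  | abbbab => abbbb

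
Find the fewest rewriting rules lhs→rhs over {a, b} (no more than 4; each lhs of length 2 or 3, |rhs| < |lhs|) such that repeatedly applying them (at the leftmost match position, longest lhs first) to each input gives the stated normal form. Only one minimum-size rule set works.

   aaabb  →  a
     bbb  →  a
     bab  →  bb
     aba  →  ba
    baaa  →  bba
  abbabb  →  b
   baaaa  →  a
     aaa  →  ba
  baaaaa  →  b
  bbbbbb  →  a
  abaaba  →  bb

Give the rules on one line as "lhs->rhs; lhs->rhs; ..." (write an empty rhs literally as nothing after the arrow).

aa->b; aab->a; ab->b; bbb->a

  | aaabb => babb => bbb => a
  | bbb => a
  | bab => bb
  | aba => ba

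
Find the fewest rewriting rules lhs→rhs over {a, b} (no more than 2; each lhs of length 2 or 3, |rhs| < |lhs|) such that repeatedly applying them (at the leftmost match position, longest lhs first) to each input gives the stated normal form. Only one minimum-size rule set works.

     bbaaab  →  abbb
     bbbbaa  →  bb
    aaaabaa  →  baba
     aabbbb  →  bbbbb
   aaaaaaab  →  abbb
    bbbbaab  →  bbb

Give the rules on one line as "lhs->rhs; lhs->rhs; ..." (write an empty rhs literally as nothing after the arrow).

  | bbaaab => abaab => abbb
  | bbbbaa => bbaba => abba => aab => bb
  | aaaabaa => baabaa => bbbaa => baba
  | aabbbb => bbbbb

aa->b; bba->ab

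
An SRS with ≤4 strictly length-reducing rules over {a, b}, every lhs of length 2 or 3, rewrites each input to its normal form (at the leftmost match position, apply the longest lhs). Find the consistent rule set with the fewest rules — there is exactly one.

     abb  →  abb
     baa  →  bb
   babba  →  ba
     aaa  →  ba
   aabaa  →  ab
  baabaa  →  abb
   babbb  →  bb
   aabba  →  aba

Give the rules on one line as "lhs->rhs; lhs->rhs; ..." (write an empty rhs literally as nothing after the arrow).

aa->b; bab->; bbb->ab

  | abb
  | baa => bb
  | babba => ba
  | aaa => ba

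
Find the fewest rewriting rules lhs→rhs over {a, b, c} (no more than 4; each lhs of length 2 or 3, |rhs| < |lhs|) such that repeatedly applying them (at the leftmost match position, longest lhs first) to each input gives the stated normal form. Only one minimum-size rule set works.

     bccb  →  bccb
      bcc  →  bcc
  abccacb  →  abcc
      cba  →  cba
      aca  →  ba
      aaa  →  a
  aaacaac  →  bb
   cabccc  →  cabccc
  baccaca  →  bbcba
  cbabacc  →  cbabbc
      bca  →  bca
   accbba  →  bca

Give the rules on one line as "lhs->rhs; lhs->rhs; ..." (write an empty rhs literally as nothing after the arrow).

aa->a; ac->b; cbb->c

  | bccb
  | bcc
  | abccacb => abccbb => abcc
  | cba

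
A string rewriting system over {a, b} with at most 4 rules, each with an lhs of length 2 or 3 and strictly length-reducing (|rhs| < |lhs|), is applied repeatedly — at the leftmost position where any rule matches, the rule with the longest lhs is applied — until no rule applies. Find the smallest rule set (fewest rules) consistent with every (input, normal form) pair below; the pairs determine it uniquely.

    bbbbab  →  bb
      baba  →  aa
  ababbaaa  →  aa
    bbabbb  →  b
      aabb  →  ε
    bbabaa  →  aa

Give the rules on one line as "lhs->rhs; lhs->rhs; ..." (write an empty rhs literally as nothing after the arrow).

  | bbbbab => bbba => bb
  | baba => aa
  | ababbaaa => babbaaa => abaaa => baaa => aa
  | bbabbb => babb => ab => b

ab->b; abb->ba; ba->; bab->a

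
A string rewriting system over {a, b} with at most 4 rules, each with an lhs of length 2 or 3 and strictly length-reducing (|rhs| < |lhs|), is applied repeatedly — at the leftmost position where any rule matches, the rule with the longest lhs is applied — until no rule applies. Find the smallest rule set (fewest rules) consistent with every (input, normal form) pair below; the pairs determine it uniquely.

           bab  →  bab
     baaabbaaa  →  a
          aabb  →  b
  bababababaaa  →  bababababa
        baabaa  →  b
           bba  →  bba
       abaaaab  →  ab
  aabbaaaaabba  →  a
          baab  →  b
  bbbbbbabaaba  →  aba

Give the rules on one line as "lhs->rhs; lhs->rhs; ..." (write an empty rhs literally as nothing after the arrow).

  | bab
  | baaabbaaa => babbaaa => bbbaaa => aaa => a
  | aabb => b
  | bababababaaa => bababababa

aa->; aab->; abb->bb; bbb->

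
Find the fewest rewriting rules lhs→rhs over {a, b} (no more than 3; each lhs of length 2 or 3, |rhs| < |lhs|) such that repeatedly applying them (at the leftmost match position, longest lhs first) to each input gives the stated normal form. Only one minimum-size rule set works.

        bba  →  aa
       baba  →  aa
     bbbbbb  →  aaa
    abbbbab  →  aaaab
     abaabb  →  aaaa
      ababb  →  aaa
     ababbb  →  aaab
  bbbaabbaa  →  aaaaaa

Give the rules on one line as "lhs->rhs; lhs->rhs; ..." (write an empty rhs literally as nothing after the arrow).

  | bba => aa
  | baba => aba => aa
  | bbbbbb => abbbb => aabb => aaa
  | abbbbab => aabbab => aaaab

ba->a; bb->a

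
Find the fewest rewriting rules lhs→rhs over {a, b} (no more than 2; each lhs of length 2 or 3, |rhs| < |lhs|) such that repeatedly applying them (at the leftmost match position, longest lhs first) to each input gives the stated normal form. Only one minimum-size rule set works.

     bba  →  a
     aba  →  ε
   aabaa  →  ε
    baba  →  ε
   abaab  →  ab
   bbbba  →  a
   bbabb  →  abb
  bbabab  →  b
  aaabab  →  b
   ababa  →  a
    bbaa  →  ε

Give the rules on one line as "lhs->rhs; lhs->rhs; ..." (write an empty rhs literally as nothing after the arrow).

aa->; ba->a

  | bba => ba => a
  | aba => aa => ε
  | aabaa => baa => aa => ε
  | baba => aba => aa => ε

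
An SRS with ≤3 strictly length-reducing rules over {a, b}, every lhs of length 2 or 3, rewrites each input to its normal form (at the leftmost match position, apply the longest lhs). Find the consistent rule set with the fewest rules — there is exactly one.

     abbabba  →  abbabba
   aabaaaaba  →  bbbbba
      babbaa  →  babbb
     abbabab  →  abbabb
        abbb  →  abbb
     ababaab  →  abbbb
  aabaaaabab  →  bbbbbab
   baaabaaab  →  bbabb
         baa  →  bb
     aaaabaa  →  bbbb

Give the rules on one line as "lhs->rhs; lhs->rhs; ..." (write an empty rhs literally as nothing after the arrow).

aa->b; aba->ab

  | abbabba
  | aabaaaaba => bbaaaaba => bbbaaba => bbbbba
  | babbaa => babbb
  | abbabab => abbabb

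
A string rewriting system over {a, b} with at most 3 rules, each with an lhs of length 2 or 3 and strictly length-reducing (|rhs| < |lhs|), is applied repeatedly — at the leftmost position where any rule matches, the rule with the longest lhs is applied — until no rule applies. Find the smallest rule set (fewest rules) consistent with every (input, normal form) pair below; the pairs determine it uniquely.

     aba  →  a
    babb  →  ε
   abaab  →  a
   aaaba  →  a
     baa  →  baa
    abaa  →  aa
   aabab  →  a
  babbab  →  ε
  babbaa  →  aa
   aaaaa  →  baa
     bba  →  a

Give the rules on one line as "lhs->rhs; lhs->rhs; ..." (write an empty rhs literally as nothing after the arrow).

aaa->b; ab->; bb->

  | aba => a
  | babb => bb => ε
  | abaab => aab => a
  | aaaba => bba => a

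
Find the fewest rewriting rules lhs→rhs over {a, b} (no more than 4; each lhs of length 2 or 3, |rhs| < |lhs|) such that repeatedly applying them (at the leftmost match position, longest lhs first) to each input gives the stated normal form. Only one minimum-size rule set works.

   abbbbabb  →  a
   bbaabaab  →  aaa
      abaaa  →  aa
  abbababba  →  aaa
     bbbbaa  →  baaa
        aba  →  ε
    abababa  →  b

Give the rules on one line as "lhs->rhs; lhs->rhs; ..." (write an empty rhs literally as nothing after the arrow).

ab->a; aba->; abb->ba; bb->a

  | abbbbabb => babbabb => bbaabb => aaabb => aaba => a
  | bbaabaab => aaabaab => aaab => aaa
  | abaaa => aa
  | abbababba => baababba => babba => bbaa => aaa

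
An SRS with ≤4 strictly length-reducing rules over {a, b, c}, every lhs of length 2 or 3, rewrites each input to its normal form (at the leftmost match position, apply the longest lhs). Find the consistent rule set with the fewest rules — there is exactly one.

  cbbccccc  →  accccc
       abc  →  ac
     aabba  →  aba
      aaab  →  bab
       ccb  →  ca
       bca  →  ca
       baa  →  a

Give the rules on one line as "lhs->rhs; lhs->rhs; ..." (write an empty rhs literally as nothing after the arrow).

  | cbbccccc => abccccc => accccc
  | abc => ac
  | aabba => bbba => aba
  | aaab => bab

aa->b; bb->a; bc->c; cb->a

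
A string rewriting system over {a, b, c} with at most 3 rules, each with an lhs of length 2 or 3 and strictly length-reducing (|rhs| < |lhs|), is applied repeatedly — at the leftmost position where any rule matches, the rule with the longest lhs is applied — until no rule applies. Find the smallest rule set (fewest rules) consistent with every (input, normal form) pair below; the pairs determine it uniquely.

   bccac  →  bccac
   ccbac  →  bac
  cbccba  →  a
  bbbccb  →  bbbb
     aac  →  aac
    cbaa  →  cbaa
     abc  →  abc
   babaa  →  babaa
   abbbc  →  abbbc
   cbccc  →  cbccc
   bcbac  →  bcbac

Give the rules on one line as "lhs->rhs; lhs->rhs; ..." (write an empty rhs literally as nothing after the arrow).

cbb->; ccb->b

  | bccac
  | ccbac => bac
  | cbccba => cbba => a
  | bbbccb => bbbb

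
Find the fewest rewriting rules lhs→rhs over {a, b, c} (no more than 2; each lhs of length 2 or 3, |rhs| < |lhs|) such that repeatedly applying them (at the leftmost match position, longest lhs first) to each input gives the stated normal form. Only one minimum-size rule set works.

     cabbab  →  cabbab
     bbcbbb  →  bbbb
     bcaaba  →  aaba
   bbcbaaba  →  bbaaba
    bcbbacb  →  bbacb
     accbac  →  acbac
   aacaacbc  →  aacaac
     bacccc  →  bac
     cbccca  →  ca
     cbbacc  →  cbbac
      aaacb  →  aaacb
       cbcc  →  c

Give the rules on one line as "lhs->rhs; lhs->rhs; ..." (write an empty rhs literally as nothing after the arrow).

bc->; cc->c

  | cabbab
  | bbcbbb => bbbb
  | bcaaba => aaba
  | bbcbaaba => bbaaba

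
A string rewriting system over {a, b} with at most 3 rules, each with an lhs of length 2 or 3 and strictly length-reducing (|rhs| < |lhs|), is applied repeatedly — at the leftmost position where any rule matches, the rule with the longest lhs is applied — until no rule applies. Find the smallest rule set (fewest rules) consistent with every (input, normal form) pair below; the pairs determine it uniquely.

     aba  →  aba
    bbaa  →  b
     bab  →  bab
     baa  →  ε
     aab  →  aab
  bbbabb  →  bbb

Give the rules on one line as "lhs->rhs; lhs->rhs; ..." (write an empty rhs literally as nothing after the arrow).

  | aba
  | bbaa => b
  | bab
  | baa => ε

abb->; baa->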